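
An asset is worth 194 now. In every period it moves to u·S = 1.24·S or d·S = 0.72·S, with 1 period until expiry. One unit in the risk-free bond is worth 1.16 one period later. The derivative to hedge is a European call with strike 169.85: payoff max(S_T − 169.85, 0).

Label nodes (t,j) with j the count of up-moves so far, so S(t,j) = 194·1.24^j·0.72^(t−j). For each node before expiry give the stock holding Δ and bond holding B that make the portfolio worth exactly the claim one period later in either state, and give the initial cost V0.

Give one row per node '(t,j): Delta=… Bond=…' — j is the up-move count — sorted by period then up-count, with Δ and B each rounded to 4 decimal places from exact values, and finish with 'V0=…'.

(0,0): Delta=0.7009 Bond=-84.4019
V0=51.5789

Since d<R<u, set p* = (R−d)/(u−d) = 0.8462; price each node as the discounted p*-expectation of its children.
At expiry t=1: V(1,0)=0.0000, V(1,1)=70.7100
  t=0,j=0: stock 194.0000 → up 240.5600 (V=70.7100), down 139.6800 (V=0.0000). Price 51.5789; hedge Δ=0.7009, bond B=-84.4019.
Each (Δ,B) replicates both successor values, so the strategy is self-financing and V0 is arbitrage-free.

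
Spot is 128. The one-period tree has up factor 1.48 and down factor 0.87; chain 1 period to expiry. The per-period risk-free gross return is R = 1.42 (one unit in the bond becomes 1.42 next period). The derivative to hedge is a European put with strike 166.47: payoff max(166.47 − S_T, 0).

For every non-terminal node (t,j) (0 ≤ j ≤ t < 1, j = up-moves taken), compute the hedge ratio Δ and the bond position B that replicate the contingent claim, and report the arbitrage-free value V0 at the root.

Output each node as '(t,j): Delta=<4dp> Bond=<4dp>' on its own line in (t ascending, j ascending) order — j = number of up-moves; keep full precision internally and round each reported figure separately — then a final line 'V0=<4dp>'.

(0,0): Delta=-0.7058 Bond=94.1616
V0=3.8174

Under the risk-neutral measure, an up-move has probability p* = (R−d)/(u−d) = 0.9016 and values discount at R = 1.42.
Terminal values V(1,·): V(1,0)=55.1100, V(1,1)=0.0000
Node (0,0) S=128.0000: V=(p*·0.0000+(1−p*)·55.1100)/1.42=3.8174; Δ=(0.0000−55.1100)/(189.4400−111.3600)=-0.7058; B=V−Δ·S=94.1616
The time-0 hedge costs 3.8174, which is the no-arbitrage price.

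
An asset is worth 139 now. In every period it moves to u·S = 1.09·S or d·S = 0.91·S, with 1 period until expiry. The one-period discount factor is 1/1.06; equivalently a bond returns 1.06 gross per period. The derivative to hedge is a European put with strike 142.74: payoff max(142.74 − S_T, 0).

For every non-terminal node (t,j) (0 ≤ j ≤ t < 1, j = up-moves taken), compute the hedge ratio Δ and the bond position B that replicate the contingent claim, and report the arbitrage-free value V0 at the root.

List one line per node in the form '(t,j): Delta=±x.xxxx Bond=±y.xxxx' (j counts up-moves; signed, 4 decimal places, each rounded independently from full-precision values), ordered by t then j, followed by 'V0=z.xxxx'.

No-arbitrage ⇒ martingale measure with p* = (R−d)/(u−d) = 0.8333.
Payoff layer (t=1): V(1,0)=16.2500, V(1,1)=0.0000
(0,0): S=139.0000. Δ = (V_up−V_dn)/(S_up−S_dn) = (0.0000−16.2500)/(151.5100−126.4900) = -0.6495. V = [p*·0.0000 + (1−p*)·16.2500]/1.06 = 2.5550. B = V − Δ·S = 92.8328.
Self-financing check: at every node Δ·S+B equals the discounted successor values.

(0,0): Delta=-0.6495 Bond=92.8328
V0=2.5550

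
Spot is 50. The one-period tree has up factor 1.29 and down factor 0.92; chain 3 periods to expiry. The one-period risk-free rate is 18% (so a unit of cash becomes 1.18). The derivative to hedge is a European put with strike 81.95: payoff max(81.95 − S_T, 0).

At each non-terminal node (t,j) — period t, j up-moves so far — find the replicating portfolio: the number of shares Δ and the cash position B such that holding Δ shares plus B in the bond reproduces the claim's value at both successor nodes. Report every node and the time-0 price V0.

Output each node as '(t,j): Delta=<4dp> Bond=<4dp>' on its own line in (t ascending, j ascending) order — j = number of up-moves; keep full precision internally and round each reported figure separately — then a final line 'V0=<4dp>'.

Since d<R<u, set p* = (R−d)/(u−d) = 0.7027; price each node as the discounted p*-expectation of its children.
Payoff layer (t=3): V(3,0)=43.0156, V(3,1)=27.3572, V(3,2)=5.4014, V(3,3)=0.0000
  t=2,j=0: stock 42.3200 → up 54.5928 (V=27.3572), down 38.9344 (V=43.0156). Price 27.1292; hedge Δ=-1.0000, bond B=69.4492.
  t=2,j=1: stock 59.3400 → up 76.5486 (V=5.4014), down 54.5928 (V=27.3572). Price 10.1092; hedge Δ=-1.0000, bond B=69.4492.
  t=2,j=2: stock 83.2050 → up 107.3345 (V=0.0000), down 76.5486 (V=5.4014). Price 1.3609; hedge Δ=-0.1755, bond B=15.9592.
  t=1,j=0: stock 46.0000 → up 59.3400 (V=10.1092), down 42.3200 (V=27.1292). Price 12.8552; hedge Δ=-1.0000, bond B=58.8552.
  t=1,j=1: stock 64.5000 → up 83.2050 (V=1.3609), down 59.3400 (V=10.1092). Price 3.3574; hedge Δ=-0.3666, bond B=27.0014.
  t=0,j=0: stock 50.0000 → up 64.5000 (V=3.3574), down 46.0000 (V=12.8552). Price 5.2382; hedge Δ=-0.5134, bond B=30.9080.
The time-0 hedge costs 5.2382, which is the no-arbitrage price.

(0,0): Delta=-0.5134 Bond=30.9080
(1,0): Delta=-1.0000 Bond=58.8552
(1,1): Delta=-0.3666 Bond=27.0014
(2,0): Delta=-1.0000 Bond=69.4492
(2,1): Delta=-1.0000 Bond=69.4492
(2,2): Delta=-0.1755 Bond=15.9592
V0=5.2382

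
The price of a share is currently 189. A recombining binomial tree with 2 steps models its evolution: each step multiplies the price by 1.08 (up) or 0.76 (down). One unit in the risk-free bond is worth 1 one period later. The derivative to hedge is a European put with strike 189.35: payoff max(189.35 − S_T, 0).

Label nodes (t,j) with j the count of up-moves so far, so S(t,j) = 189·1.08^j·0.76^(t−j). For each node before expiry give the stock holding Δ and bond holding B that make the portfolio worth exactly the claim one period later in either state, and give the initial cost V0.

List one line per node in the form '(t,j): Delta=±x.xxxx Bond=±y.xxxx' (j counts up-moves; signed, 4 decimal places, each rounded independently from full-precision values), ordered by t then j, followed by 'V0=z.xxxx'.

(0,0): Delta=-0.6143 Bond=133.9538
(1,0): Delta=-1.0000 Bond=189.3500
(1,1): Delta=-0.5239 Bond=115.4884
V0=17.8435

The replicating-portfolio and risk-neutral prices coincide; use p* = (1−0.76)/(1.08−0.76) = 0.7500 for the latter.
Terminal values V(2,·): V(2,0)=80.1836, V(2,1)=34.2188, V(2,2)=0.0000
Node (1,0) S=143.6400: V=(p*·34.2188+(1−p*)·80.1836)/1=45.7100; Δ=(34.2188−80.1836)/(155.1312−109.1664)=-1.0000; B=V−Δ·S=189.3500
Node (1,1) S=204.1200: V=(p*·0.0000+(1−p*)·34.2188)/1=8.5547; Δ=(0.0000−34.2188)/(220.4496−155.1312)=-0.5239; B=V−Δ·S=115.4884
Node (0,0) S=189.0000: V=(p*·8.5547+(1−p*)·45.7100)/1=17.8435; Δ=(8.5547−45.7100)/(204.1200−143.6400)=-0.6143; B=V−Δ·S=133.9538
Root portfolio cost Δ·189+B reproduces V0=17.8435.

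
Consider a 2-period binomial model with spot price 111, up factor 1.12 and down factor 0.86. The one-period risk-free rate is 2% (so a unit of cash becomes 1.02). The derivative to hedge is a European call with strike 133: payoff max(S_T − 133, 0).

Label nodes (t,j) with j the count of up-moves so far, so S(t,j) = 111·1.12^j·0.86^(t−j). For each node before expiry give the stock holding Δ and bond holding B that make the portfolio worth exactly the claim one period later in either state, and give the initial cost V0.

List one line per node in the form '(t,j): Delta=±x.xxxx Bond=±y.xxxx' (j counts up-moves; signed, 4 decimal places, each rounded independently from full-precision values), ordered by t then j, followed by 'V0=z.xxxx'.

(0,0): Delta=0.1304 Bond=-12.2052
(1,0): Delta=0.0000 Bond=0.0000
(1,1): Delta=0.1930 Bond=-20.2301
V0=2.2707

The replicating-portfolio and risk-neutral prices coincide; use p* = (1.02−0.86)/(1.12−0.86) = 0.6154 for the latter.
Terminal payoffs: V(2,0)=0.0000, V(2,1)=0.0000, V(2,2)=6.2384
(1,0): S=95.4600. Δ = (V_up−V_dn)/(S_up−S_dn) = (0.0000−0.0000)/(106.9152−82.0956) = 0.0000. V = [p*·0.0000 + (1−p*)·0.0000]/1.02 = 0.0000. B = V − Δ·S = 0.0000.
(1,1): S=124.3200. Δ = (V_up−V_dn)/(S_up−S_dn) = (6.2384−0.0000)/(139.2384−106.9152) = 0.1930. V = [p*·6.2384 + (1−p*)·0.0000]/1.02 = 3.7637. B = V − Δ·S = -20.2301.
(0,0): S=111.0000. Δ = (V_up−V_dn)/(S_up−S_dn) = (3.7637−0.0000)/(124.3200−95.4600) = 0.1304. V = [p*·3.7637 + (1−p*)·0.0000]/1.02 = 2.2707. B = V − Δ·S = -12.2052.
The time-0 hedge costs 2.2707, which is the no-arbitrage price.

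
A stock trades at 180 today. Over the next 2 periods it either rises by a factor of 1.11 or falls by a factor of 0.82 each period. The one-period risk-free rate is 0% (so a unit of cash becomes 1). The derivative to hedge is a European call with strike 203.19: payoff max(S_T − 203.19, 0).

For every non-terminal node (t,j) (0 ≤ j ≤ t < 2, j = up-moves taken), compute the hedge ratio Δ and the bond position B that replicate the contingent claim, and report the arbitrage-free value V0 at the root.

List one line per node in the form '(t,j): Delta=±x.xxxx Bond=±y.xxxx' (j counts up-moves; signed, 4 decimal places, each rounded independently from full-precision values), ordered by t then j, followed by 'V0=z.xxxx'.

Since d<R<u, set p* = (R−d)/(u−d) = 0.6207; price each node as the discounted p*-expectation of its children.
At expiry t=2: V(2,0)=0.0000, V(2,1)=0.0000, V(2,2)=18.5880
Node (1,0) S=147.6000: V=(p*·0.0000+(1−p*)·0.0000)/1=0.0000; Δ=(0.0000−0.0000)/(163.8360−121.0320)=0.0000; B=V−Δ·S=0.0000
Node (1,1) S=199.8000: V=(p*·18.5880+(1−p*)·0.0000)/1=11.5374; Δ=(18.5880−0.0000)/(221.7780−163.8360)=0.3208; B=V−Δ·S=-52.5592
Node (0,0) S=180.0000: V=(p*·11.5374+(1−p*)·0.0000)/1=7.1611; Δ=(11.5374−0.0000)/(199.8000−147.6000)=0.2210; B=V−Δ·S=-32.6229
Each (Δ,B) replicates both successor values, so the strategy is self-financing and V0 is arbitrage-free.

(0,0): Delta=0.2210 Bond=-32.6229
(1,0): Delta=0.0000 Bond=0.0000
(1,1): Delta=0.3208 Bond=-52.5592
V0=7.1611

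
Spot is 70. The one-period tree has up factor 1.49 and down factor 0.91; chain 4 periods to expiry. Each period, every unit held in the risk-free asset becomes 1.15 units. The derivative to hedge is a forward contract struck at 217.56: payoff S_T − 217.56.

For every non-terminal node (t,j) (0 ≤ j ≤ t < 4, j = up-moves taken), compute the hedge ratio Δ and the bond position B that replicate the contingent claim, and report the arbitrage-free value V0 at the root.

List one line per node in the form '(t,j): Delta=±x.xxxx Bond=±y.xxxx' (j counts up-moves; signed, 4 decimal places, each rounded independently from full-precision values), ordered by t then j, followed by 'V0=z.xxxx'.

No-arbitrage ⇒ martingale measure with p* = (R−d)/(u−d) = 0.4138.
Payoff layer (t=4): V(4,0)=-169.5575, V(4,1)=-138.9625, V(4,2)=-88.8675, V(4,3)=-6.8436, V(4,4)=127.4591
Node (3,0) S=52.7500: V=(p*·-138.9625+(1−p*)·-169.5575)/1.15=-136.4326; Δ=(-138.9625−-169.5575)/(78.5975−48.0025)=1.0000; B=V−Δ·S=-189.1826
Node (3,1) S=86.3708: V=(p*·-88.8675+(1−p*)·-138.9625)/1.15=-102.8118; Δ=(-88.8675−-138.9625)/(128.6925−78.5975)=1.0000; B=V−Δ·S=-189.1826
Node (3,2) S=141.4204: V=(p*·-6.8436+(1−p*)·-88.8675)/1.15=-47.7622; Δ=(-6.8436−-88.8675)/(210.7164−128.6925)=1.0000; B=V−Δ·S=-189.1826
Node (3,3) S=231.5564: V=(p*·127.4591+(1−p*)·-6.8436)/1.15=42.3738; Δ=(127.4591−-6.8436)/(345.0191−210.7164)=1.0000; B=V−Δ·S=-189.1826
Node (2,0) S=57.9670: V=(p*·-102.8118+(1−p*)·-136.4326)/1.15=-106.5396; Δ=(-102.8118−-136.4326)/(86.3708−52.7500)=1.0000; B=V−Δ·S=-164.5066
Node (2,1) S=94.9130: V=(p*·-47.7622+(1−p*)·-102.8118)/1.15=-69.5936; Δ=(-47.7622−-102.8118)/(141.4204−86.3708)=1.0000; B=V−Δ·S=-164.5066
Node (2,2) S=155.4070: V=(p*·42.3738+(1−p*)·-47.7622)/1.15=-9.0996; Δ=(42.3738−-47.7622)/(231.5564−141.4204)=1.0000; B=V−Δ·S=-164.5066
Node (1,0) S=63.7000: V=(p*·-69.5936+(1−p*)·-106.5396)/1.15=-79.3492; Δ=(-69.5936−-106.5396)/(94.9130−57.9670)=1.0000; B=V−Δ·S=-143.0492
Node (1,1) S=104.3000: V=(p*·-9.0996+(1−p*)·-69.5936)/1.15=-38.7492; Δ=(-9.0996−-69.5936)/(155.4070−94.9130)=1.0000; B=V−Δ·S=-143.0492
Node (0,0) S=70.0000: V=(p*·-38.7492+(1−p*)·-79.3492)/1.15=-54.3906; Δ=(-38.7492−-79.3492)/(104.3000−63.7000)=1.0000; B=V−Δ·S=-124.3906
Check: Δ(0,0)·S0 + B(0,0) = -54.3906 = V0.

(0,0): Delta=1.0000 Bond=-124.3906
(1,0): Delta=1.0000 Bond=-143.0492
(1,1): Delta=1.0000 Bond=-143.0492
(2,0): Delta=1.0000 Bond=-164.5066
(2,1): Delta=1.0000 Bond=-164.5066
(2,2): Delta=1.0000 Bond=-164.5066
(3,0): Delta=1.0000 Bond=-189.1826
(3,1): Delta=1.0000 Bond=-189.1826
(3,2): Delta=1.0000 Bond=-189.1826
(3,3): Delta=1.0000 Bond=-189.1826
V0=-54.3906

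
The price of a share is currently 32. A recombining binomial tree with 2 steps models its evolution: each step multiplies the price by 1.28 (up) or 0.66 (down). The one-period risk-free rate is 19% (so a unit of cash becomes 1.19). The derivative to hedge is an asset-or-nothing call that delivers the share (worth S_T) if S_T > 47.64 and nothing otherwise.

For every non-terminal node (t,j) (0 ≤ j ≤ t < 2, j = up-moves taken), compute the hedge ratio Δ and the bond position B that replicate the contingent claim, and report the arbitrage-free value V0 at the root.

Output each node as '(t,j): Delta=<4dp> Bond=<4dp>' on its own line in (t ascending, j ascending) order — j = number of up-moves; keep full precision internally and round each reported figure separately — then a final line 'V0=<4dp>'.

(0,0): Delta=1.8983 Bond=-33.6909
(1,0): Delta=0.0000 Bond=0.0000
(1,1): Delta=2.0645 Bond=-46.9003
V0=27.0548

Since d<R<u, set p* = (R−d)/(u−d) = 0.8548; price each node as the discounted p*-expectation of its children.
At expiry t=2: V(2,0)=0.0000, V(2,1)=0.0000, V(2,2)=52.4288
Node (1,0) S=21.1200: V=(p*·0.0000+(1−p*)·0.0000)/1.19=0.0000; Δ=(0.0000−0.0000)/(27.0336−13.9392)=0.0000; B=V−Δ·S=0.0000
Node (1,1) S=40.9600: V=(p*·52.4288+(1−p*)·0.0000)/1.19=37.6623; Δ=(52.4288−0.0000)/(52.4288−27.0336)=2.0645; B=V−Δ·S=-46.9003
Node (0,0) S=32.0000: V=(p*·37.6623+(1−p*)·0.0000)/1.19=27.0548; Δ=(37.6623−0.0000)/(40.9600−21.1200)=1.8983; B=V−Δ·S=-33.6909
Check: Δ(0,0)·S0 + B(0,0) = 27.0548 = V0.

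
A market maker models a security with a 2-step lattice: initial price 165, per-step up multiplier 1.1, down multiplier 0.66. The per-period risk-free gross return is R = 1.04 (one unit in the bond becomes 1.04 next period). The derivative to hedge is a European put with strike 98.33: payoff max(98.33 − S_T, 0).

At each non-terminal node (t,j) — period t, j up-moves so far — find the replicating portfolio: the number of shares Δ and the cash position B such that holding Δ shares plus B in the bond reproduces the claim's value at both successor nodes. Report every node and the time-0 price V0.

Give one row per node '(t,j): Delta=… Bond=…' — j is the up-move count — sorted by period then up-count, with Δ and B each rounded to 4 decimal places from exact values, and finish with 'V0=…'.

(0,0): Delta=-0.0478 Bond=8.3387
(1,0): Delta=-0.5521 Bond=63.5962
(1,1): Delta=0.0000 Bond=0.0000
V0=0.4548

The replicating-portfolio and risk-neutral prices coincide; use p* = (1.04−0.66)/(1.1−0.66) = 0.8636 for the latter.
Terminal values V(2,·): V(2,0)=26.4560, V(2,1)=0.0000, V(2,2)=0.0000
(1,0): S=108.9000. Δ = (V_up−V_dn)/(S_up−S_dn) = (0.0000−26.4560)/(119.7900−71.8740) = -0.5521. V = [p*·0.0000 + (1−p*)·26.4560]/1.04 = 3.4689. B = V − Δ·S = 63.5962.
(1,1): S=181.5000. Δ = (V_up−V_dn)/(S_up−S_dn) = (0.0000−0.0000)/(199.6500−119.7900) = 0.0000. V = [p*·0.0000 + (1−p*)·0.0000]/1.04 = 0.0000. B = V − Δ·S = 0.0000.
(0,0): S=165.0000. Δ = (V_up−V_dn)/(S_up−S_dn) = (0.0000−3.4689)/(181.5000−108.9000) = -0.0478. V = [p*·0.0000 + (1−p*)·3.4689]/1.04 = 0.4548. B = V − Δ·S = 8.3387.
Root portfolio cost Δ·165+B reproduces V0=0.4548.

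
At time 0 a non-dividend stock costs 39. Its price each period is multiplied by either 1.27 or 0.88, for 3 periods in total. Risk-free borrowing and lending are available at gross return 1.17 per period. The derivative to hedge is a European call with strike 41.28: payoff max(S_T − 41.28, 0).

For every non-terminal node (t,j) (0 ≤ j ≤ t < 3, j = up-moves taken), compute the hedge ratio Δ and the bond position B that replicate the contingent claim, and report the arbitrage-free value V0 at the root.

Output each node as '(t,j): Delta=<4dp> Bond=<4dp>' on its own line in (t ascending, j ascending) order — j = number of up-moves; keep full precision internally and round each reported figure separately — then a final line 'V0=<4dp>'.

(0,0): Delta=0.9093 Bond=-21.8125
(1,0): Delta=0.6683 Bond=-17.2512
(1,1): Delta=0.9668 Bond=-28.3721
(2,0): Delta=0.0000 Bond=0.0000
(2,1): Delta=0.8280 Bond=-27.1439
(2,2): Delta=1.0000 Bond=-35.2821
V0=13.6485

The replicating-portfolio and risk-neutral prices coincide; use p* = (1.17−0.88)/(1.27−0.88) = 0.7436 for the latter.
Terminal values V(3,·): V(3,0)=0.0000, V(3,1)=0.0000, V(3,2)=14.0747, V(3,3)=38.6069
Node (2,0) S=30.2016: V=(p*·0.0000+(1−p*)·0.0000)/1.17=0.0000; Δ=(0.0000−0.0000)/(38.3560−26.5774)=0.0000; B=V−Δ·S=0.0000
Node (2,1) S=43.5864: V=(p*·14.0747+(1−p*)·0.0000)/1.17=8.9451; Δ=(14.0747−0.0000)/(55.3547−38.3560)=0.8280; B=V−Δ·S=-27.1439
Node (2,2) S=62.9031: V=(p*·38.6069+(1−p*)·14.0747)/1.17=27.6210; Δ=(38.6069−14.0747)/(79.8869−55.3547)=1.0000; B=V−Δ·S=-35.2821
Node (1,0) S=34.3200: V=(p*·8.9451+(1−p*)·0.0000)/1.17=5.6851; Δ=(8.9451−0.0000)/(43.5864−30.2016)=0.6683; B=V−Δ·S=-17.2512
Node (1,1) S=49.5300: V=(p*·27.6210+(1−p*)·8.9451)/1.17=19.5148; Δ=(27.6210−8.9451)/(62.9031−43.5864)=0.9668; B=V−Δ·S=-28.3721
Node (0,0) S=39.0000: V=(p*·19.5148+(1−p*)·5.6851)/1.17=13.6485; Δ=(19.5148−5.6851)/(49.5300−34.3200)=0.9093; B=V−Δ·S=-21.8125
Self-financing check: at every node Δ·S+B equals the discounted successor values.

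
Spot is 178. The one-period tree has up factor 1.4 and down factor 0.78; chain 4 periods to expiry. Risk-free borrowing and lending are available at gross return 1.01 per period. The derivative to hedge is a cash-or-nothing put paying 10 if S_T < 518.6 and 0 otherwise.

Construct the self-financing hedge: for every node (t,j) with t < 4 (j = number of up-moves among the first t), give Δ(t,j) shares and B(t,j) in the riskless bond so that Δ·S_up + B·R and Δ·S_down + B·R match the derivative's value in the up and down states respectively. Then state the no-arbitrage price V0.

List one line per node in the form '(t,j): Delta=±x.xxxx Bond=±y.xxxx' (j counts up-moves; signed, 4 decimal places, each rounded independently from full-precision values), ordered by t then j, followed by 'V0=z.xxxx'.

Under the risk-neutral measure, an up-move has probability p* = (R−d)/(u−d) = 0.3710 and values discount at R = 1.01.
Terminal values V(4,·): V(4,0)=10.0000, V(4,1)=10.0000, V(4,2)=10.0000, V(4,3)=10.0000, V(4,4)=0.0000
(3,0): S=84.4703. Δ = (V_up−V_dn)/(S_up−S_dn) = (10.0000−10.0000)/(118.2584−65.8868) = 0.0000. V = [p*·10.0000 + (1−p*)·10.0000]/1.01 = 9.9010. B = V − Δ·S = 9.9010.
(3,1): S=151.6133. Δ = (V_up−V_dn)/(S_up−S_dn) = (10.0000−10.0000)/(212.2586−118.2584) = 0.0000. V = [p*·10.0000 + (1−p*)·10.0000]/1.01 = 9.9010. B = V − Δ·S = 9.9010.
(3,2): S=272.1264. Δ = (V_up−V_dn)/(S_up−S_dn) = (10.0000−10.0000)/(380.9770−212.2586) = 0.0000. V = [p*·10.0000 + (1−p*)·10.0000]/1.01 = 9.9010. B = V − Δ·S = 9.9010.
(3,3): S=488.4320. Δ = (V_up−V_dn)/(S_up−S_dn) = (0.0000−10.0000)/(683.8048−380.9770) = -0.0330. V = [p*·0.0000 + (1−p*)·10.0000]/1.01 = 6.2280. B = V − Δ·S = 22.3571.
(2,0): S=108.2952. Δ = (V_up−V_dn)/(S_up−S_dn) = (9.9010−9.9010)/(151.6133−84.4703) = 0.0000. V = [p*·9.9010 + (1−p*)·9.9010]/1.01 = 9.8030. B = V − Δ·S = 9.8030.
(2,1): S=194.3760. Δ = (V_up−V_dn)/(S_up−S_dn) = (9.9010−9.9010)/(272.1264−151.6133) = 0.0000. V = [p*·9.9010 + (1−p*)·9.9010]/1.01 = 9.8030. B = V − Δ·S = 9.8030.
(2,2): S=348.8800. Δ = (V_up−V_dn)/(S_up−S_dn) = (6.2280−9.9010)/(488.4320−272.1264) = -0.0170. V = [p*·6.2280 + (1−p*)·9.9010]/1.01 = 8.4539. B = V − Δ·S = 14.3780.
(1,0): S=138.8400. Δ = (V_up−V_dn)/(S_up−S_dn) = (9.8030−9.8030)/(194.3760−108.2952) = 0.0000. V = [p*·9.8030 + (1−p*)·9.8030]/1.01 = 9.7059. B = V − Δ·S = 9.7059.
(1,1): S=249.2000. Δ = (V_up−V_dn)/(S_up−S_dn) = (8.4539−9.8030)/(348.8800−194.3760) = -0.0087. V = [p*·8.4539 + (1−p*)·9.8030]/1.01 = 9.2104. B = V − Δ·S = 11.3863.
(0,0): S=178.0000. Δ = (V_up−V_dn)/(S_up−S_dn) = (9.2104−9.7059)/(249.2000−138.8400) = -0.0045. V = [p*·9.2104 + (1−p*)·9.7059]/1.01 = 9.4278. B = V − Δ·S = 10.2270.
Self-financing check: at every node Δ·S+B equals the discounted successor values.

(0,0): Delta=-0.0045 Bond=10.2270
(1,0): Delta=0.0000 Bond=9.7059
(1,1): Delta=-0.0087 Bond=11.3863
(2,0): Delta=0.0000 Bond=9.8030
(2,1): Delta=0.0000 Bond=9.8030
(2,2): Delta=-0.0170 Bond=14.3780
(3,0): Delta=0.0000 Bond=9.9010
(3,1): Delta=0.0000 Bond=9.9010
(3,2): Delta=0.0000 Bond=9.9010
(3,3): Delta=-0.0330 Bond=22.3571
V0=9.4278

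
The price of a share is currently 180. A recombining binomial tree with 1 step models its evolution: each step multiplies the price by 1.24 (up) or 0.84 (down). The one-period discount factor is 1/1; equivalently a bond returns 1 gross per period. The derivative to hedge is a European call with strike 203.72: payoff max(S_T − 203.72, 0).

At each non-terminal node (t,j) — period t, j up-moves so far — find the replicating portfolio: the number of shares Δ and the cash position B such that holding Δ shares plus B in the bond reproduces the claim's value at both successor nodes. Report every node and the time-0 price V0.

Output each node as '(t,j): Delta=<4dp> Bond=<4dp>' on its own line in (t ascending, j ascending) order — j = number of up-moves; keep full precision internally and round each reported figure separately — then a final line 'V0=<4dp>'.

(0,0): Delta=0.2706 Bond=-40.9080
V0=7.7920

No-arbitrage ⇒ martingale measure with p* = (R−d)/(u−d) = 0.4000.
Payoff layer (t=1): V(1,0)=0.0000, V(1,1)=19.4800
  t=0,j=0: stock 180.0000 → up 223.2000 (V=19.4800), down 151.2000 (V=0.0000). Price 7.7920; hedge Δ=0.2706, bond B=-40.9080.
Check: Δ(0,0)·S0 + B(0,0) = 7.7920 = V0.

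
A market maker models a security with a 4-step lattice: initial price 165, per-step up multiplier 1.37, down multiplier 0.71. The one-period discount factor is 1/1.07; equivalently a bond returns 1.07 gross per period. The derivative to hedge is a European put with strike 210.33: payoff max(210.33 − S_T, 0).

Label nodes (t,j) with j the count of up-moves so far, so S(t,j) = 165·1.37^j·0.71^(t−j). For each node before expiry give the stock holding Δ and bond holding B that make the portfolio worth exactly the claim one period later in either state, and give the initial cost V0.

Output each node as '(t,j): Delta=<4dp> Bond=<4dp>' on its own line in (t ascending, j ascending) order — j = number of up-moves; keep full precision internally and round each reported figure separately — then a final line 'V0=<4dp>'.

(0,0): Delta=-0.3829 Bond=104.1521
(1,0): Delta=-0.6945 Bond=147.9420
(1,1): Delta=-0.2484 Bond=81.0267
(2,0): Delta=-1.0000 Bond=183.7104
(2,1): Delta=-0.5625 Bond=137.1208
(2,2): Delta=-0.1127 Bond=44.6801
(3,0): Delta=-1.0000 Bond=196.5701
(3,1): Delta=-1.0000 Bond=196.5701
(3,2): Delta=-0.3736 Bond=105.1769
(3,3): Delta=0.0000 Bond=0.0000
V0=40.9710

Under the risk-neutral measure, an up-move has probability p* = (R−d)/(u−d) = 0.5455 and values discount at R = 1.07.
Terminal payoffs: V(4,0)=168.4007, V(4,1)=129.4242, V(4,2)=54.2160, V(4,3)=0.0000, V(4,4)=0.0000
  t=3,j=0: stock 59.0553 → up 80.9058 (V=129.4242), down 41.9293 (V=168.4007). Price 137.5148; hedge Δ=-1.0000, bond B=196.5701.
  t=3,j=1: stock 113.9518 → up 156.1140 (V=54.2160), down 80.9058 (V=129.4242). Price 82.6183; hedge Δ=-1.0000, bond B=196.5701.
  t=3,j=2: stock 219.8788 → up 301.2340 (V=0.0000), down 156.1140 (V=54.2160). Price 23.0314; hedge Δ=-0.3736, bond B=105.1769.
  t=3,j=3: stock 424.2732 → up 581.2543 (V=0.0000), down 301.2340 (V=0.0000). Price 0.0000; hedge Δ=0.0000, bond B=0.0000.
  t=2,j=0: stock 83.1765 → up 113.9518 (V=82.6183), down 59.0553 (V=137.5148). Price 100.5339; hedge Δ=-1.0000, bond B=183.7104.
  t=2,j=1: stock 160.4955 → up 219.8788 (V=23.0314), down 113.9518 (V=82.6183). Price 46.8377; hedge Δ=-0.5625, bond B=137.1208.
  t=2,j=2: stock 309.6885 → up 424.2732 (V=0.0000), down 219.8788 (V=23.0314). Price 9.7840; hedge Δ=-0.1127, bond B=44.6801.
  t=1,j=0: stock 117.1500 → up 160.4955 (V=46.8377), down 83.1765 (V=100.5339). Price 66.5842; hedge Δ=-0.6945, bond B=147.9420.
  t=1,j=1: stock 226.0500 → up 309.6885 (V=9.7840), down 160.4955 (V=46.8377). Price 24.8847; hedge Δ=-0.2484, bond B=81.0267.
  t=0,j=0: stock 165.0000 → up 226.0500 (V=24.8847), down 117.1500 (V=66.5842). Price 40.9710; hedge Δ=-0.3829, bond B=104.1521.
Self-financing check: at every node Δ·S+B equals the discounted successor values.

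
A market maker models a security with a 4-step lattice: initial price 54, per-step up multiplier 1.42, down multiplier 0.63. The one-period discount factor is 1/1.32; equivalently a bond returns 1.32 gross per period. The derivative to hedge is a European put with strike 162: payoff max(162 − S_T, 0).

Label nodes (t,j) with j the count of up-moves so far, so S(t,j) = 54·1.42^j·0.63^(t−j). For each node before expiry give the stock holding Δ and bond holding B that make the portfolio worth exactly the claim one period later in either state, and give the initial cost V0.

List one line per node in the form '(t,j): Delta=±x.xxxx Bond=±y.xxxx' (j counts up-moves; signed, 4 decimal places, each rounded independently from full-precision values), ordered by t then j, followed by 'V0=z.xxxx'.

Since d<R<u, set p* = (R−d)/(u−d) = 0.8734; price each node as the discounted p*-expectation of its children.
At expiry t=4: V(4,0)=153.4934, V(4,1)=142.8264, V(4,2)=118.7833, V(4,3)=64.5909, V(4,4)=0.0000
  t=3,j=0: stock 13.5025 → up 19.1736 (V=142.8264), down 8.5066 (V=153.4934). Price 109.2247; hedge Δ=-1.0000, bond B=122.7273.
  t=3,j=1: stock 30.4343 → up 43.2167 (V=118.7833), down 19.1736 (V=142.8264). Price 92.2930; hedge Δ=-1.0000, bond B=122.7273.
  t=3,j=2: stock 68.5979 → up 97.4091 (V=64.5909), down 43.2167 (V=118.7833). Price 54.1293; hedge Δ=-1.0000, bond B=122.7273.
  t=3,j=3: stock 154.6176 → up 219.5569 (V=0.0000), down 97.4091 (V=64.5909). Price 6.1940; hedge Δ=-0.5288, bond B=87.9547.
  t=2,j=0: stock 21.4326 → up 30.4343 (V=92.2930), down 13.5025 (V=109.2247). Price 71.5426; hedge Δ=-1.0000, bond B=92.9752.
  t=2,j=1: stock 48.3084 → up 68.5979 (V=54.1293), down 30.4343 (V=92.2930). Price 44.6668; hedge Δ=-1.0000, bond B=92.9752.
  t=2,j=2: stock 108.8856 → up 154.6176 (V=6.1940), down 68.5979 (V=54.1293). Price 9.2892; hedge Δ=-0.5573, bond B=69.9669.
  t=1,j=0: stock 34.0200 → up 48.3084 (V=44.6668), down 21.4326 (V=71.5426). Price 36.4158; hedge Δ=-1.0000, bond B=70.4358.
  t=1,j=1: stock 76.6800 → up 108.8856 (V=9.2892), down 48.3084 (V=44.6668). Price 10.4298; hedge Δ=-0.5840, bond B=55.2116.
  t=0,j=0: stock 54.0000 → up 76.6800 (V=10.4298), down 34.0200 (V=36.4158). Price 10.3933; hedge Δ=-0.6091, bond B=43.2869.
Each (Δ,B) replicates both successor values, so the strategy is self-financing and V0 is arbitrage-free.

(0,0): Delta=-0.6091 Bond=43.2869
(1,0): Delta=-1.0000 Bond=70.4358
(1,1): Delta=-0.5840 Bond=55.2116
(2,0): Delta=-1.0000 Bond=92.9752
(2,1): Delta=-1.0000 Bond=92.9752
(2,2): Delta=-0.5573 Bond=69.9669
(3,0): Delta=-1.0000 Bond=122.7273
(3,1): Delta=-1.0000 Bond=122.7273
(3,2): Delta=-1.0000 Bond=122.7273
(3,3): Delta=-0.5288 Bond=87.9547
V0=10.3933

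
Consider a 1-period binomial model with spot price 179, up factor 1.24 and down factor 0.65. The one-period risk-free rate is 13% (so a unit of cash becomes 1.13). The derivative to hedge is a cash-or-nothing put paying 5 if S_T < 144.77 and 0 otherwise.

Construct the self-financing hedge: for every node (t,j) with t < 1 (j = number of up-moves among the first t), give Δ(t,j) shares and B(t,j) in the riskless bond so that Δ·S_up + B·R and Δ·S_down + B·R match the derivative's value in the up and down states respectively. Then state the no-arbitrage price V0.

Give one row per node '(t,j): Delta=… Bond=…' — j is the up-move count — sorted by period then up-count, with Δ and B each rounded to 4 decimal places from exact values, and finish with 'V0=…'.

Risk-neutral probability p* = (R−d)/(u−d) = (1.13−0.65)/(1.24−0.65) = 0.8136.
Terminal values V(1,·): V(1,0)=5.0000, V(1,1)=0.0000
Node (0,0) S=179.0000: V=(p*·0.0000+(1−p*)·5.0000)/1.13=0.8250; Δ=(0.0000−5.0000)/(221.9600−116.3500)=-0.0473; B=V−Δ·S=9.2995
The time-0 hedge costs 0.8250, which is the no-arbitrage price.

(0,0): Delta=-0.0473 Bond=9.2995
V0=0.8250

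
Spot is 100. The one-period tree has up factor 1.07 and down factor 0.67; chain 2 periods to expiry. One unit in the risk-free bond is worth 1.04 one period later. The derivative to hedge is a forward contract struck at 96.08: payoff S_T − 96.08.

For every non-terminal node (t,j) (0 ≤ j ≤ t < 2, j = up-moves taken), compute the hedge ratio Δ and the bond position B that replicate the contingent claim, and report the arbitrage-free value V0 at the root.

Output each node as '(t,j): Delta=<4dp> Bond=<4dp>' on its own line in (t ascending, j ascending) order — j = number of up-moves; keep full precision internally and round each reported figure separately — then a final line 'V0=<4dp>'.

(0,0): Delta=1.0000 Bond=-88.8314
(1,0): Delta=1.0000 Bond=-92.3846
(1,1): Delta=1.0000 Bond=-92.3846
V0=11.1686

Under the risk-neutral measure, an up-move has probability p* = (R−d)/(u−d) = 0.9250 and values discount at R = 1.04.
At expiry t=2: V(2,0)=-51.1900, V(2,1)=-24.3900, V(2,2)=18.4100
(1,0): S=67.0000. Δ = (V_up−V_dn)/(S_up−S_dn) = (-24.3900−-51.1900)/(71.6900−44.8900) = 1.0000. V = [p*·-24.3900 + (1−p*)·-51.1900]/1.04 = -25.3846. B = V − Δ·S = -92.3846.
(1,1): S=107.0000. Δ = (V_up−V_dn)/(S_up−S_dn) = (18.4100−-24.3900)/(114.4900−71.6900) = 1.0000. V = [p*·18.4100 + (1−p*)·-24.3900]/1.04 = 14.6154. B = V − Δ·S = -92.3846.
(0,0): S=100.0000. Δ = (V_up−V_dn)/(S_up−S_dn) = (14.6154−-25.3846)/(107.0000−67.0000) = 1.0000. V = [p*·14.6154 + (1−p*)·-25.3846]/1.04 = 11.1686. B = V − Δ·S = -88.8314.
Root portfolio cost Δ·100+B reproduces V0=11.1686.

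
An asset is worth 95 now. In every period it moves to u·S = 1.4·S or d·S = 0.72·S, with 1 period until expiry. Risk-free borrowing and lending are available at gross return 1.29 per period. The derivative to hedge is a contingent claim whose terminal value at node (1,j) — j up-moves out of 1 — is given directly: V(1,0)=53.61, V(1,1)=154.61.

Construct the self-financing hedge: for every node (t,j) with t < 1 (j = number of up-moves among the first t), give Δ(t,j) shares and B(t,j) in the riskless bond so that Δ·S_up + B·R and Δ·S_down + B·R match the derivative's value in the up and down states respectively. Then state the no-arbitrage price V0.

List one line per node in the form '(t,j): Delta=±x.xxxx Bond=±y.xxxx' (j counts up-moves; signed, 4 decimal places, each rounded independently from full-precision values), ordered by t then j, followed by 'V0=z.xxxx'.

Risk-neutral probability p* = (R−d)/(u−d) = (1.29−0.72)/(1.4−0.72) = 0.8382.
Terminal payoffs: V(1,0)=53.6100, V(1,1)=154.6100
  t=0,j=0: stock 95.0000 → up 133.0000 (V=154.6100), down 68.4000 (V=53.6100). Price 107.1874; hedge Δ=1.5635, bond B=-41.3420.
Check: Δ(0,0)·S0 + B(0,0) = 107.1874 = V0.

(0,0): Delta=1.5635 Bond=-41.3420
V0=107.1874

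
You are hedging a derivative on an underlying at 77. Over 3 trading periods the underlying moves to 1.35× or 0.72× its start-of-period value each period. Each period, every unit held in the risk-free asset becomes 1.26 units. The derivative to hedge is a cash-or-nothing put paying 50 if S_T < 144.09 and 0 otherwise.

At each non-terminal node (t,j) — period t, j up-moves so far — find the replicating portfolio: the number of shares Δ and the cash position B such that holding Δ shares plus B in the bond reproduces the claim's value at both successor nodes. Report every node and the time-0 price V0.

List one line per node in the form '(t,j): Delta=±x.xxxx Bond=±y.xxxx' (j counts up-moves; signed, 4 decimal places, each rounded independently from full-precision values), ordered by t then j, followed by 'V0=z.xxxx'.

(0,0): Delta=-0.4770 Bond=45.9826
(1,0): Delta=0.0000 Bond=31.4941
(1,1): Delta=-0.5194 Bond=62.3454
(2,0): Delta=0.0000 Bond=39.6825
(2,1): Delta=0.0000 Bond=39.6825
(2,2): Delta=-0.5656 Bond=85.0340
V0=9.2548

The replicating-portfolio and risk-neutral prices coincide; use p* = (1.26−0.72)/(1.35−0.72) = 0.8571 for the latter.
Terminal values V(3,·): V(3,0)=50.0000, V(3,1)=50.0000, V(3,2)=50.0000, V(3,3)=0.0000
Node (2,0) S=39.9168: V=(p*·50.0000+(1−p*)·50.0000)/1.26=39.6825; Δ=(50.0000−50.0000)/(53.8877−28.7401)=0.0000; B=V−Δ·S=39.6825
Node (2,1) S=74.8440: V=(p*·50.0000+(1−p*)·50.0000)/1.26=39.6825; Δ=(50.0000−50.0000)/(101.0394−53.8877)=0.0000; B=V−Δ·S=39.6825
Node (2,2) S=140.3325: V=(p*·0.0000+(1−p*)·50.0000)/1.26=5.6689; Δ=(0.0000−50.0000)/(189.4489−101.0394)=-0.5656; B=V−Δ·S=85.0340
Node (1,0) S=55.4400: V=(p*·39.6825+(1−p*)·39.6825)/1.26=31.4941; Δ=(39.6825−39.6825)/(74.8440−39.9168)=0.0000; B=V−Δ·S=31.4941
Node (1,1) S=103.9500: V=(p*·5.6689+(1−p*)·39.6825)/1.26=8.3556; Δ=(5.6689−39.6825)/(140.3325−74.8440)=-0.5194; B=V−Δ·S=62.3454
Node (0,0) S=77.0000: V=(p*·8.3556+(1−p*)·31.4941)/1.26=9.2548; Δ=(8.3556−31.4941)/(103.9500−55.4400)=-0.4770; B=V−Δ·S=45.9826
Each (Δ,B) replicates both successor values, so the strategy is self-financing and V0 is arbitrage-free.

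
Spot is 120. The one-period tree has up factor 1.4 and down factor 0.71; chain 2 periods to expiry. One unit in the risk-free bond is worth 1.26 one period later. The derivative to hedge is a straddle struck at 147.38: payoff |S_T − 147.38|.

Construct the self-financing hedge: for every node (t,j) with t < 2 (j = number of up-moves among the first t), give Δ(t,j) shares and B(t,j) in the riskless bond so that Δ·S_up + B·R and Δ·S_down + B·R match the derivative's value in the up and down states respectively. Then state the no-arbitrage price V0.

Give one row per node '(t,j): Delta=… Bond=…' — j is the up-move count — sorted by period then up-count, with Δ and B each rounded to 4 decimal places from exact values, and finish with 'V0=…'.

(0,0): Delta=0.3419 Bond=2.0906
(1,0): Delta=-1.0000 Bond=116.9683
(1,1): Delta=0.5152 Bond=-26.4691
V0=43.1245

Risk-neutral probability p* = (R−d)/(u−d) = (1.26−0.71)/(1.4−0.71) = 0.7971.
Payoff layer (t=2): V(2,0)=86.8880, V(2,1)=28.1000, V(2,2)=87.8200
(1,0): S=85.2000. Δ = (V_up−V_dn)/(S_up−S_dn) = (28.1000−86.8880)/(119.2800−60.4920) = -1.0000. V = [p*·28.1000 + (1−p*)·86.8880]/1.26 = 31.7683. B = V − Δ·S = 116.9683.
(1,1): S=168.0000. Δ = (V_up−V_dn)/(S_up−S_dn) = (87.8200−28.1000)/(235.2000−119.2800) = 0.5152. V = [p*·87.8200 + (1−p*)·28.1000]/1.26 = 60.0817. B = V − Δ·S = -26.4691.
(0,0): S=120.0000. Δ = (V_up−V_dn)/(S_up−S_dn) = (60.0817−31.7683)/(168.0000−85.2000) = 0.3419. V = [p*·60.0817 + (1−p*)·31.7683]/1.26 = 43.1245. B = V − Δ·S = 2.0906.
Self-financing check: at every node Δ·S+B equals the discounted successor values.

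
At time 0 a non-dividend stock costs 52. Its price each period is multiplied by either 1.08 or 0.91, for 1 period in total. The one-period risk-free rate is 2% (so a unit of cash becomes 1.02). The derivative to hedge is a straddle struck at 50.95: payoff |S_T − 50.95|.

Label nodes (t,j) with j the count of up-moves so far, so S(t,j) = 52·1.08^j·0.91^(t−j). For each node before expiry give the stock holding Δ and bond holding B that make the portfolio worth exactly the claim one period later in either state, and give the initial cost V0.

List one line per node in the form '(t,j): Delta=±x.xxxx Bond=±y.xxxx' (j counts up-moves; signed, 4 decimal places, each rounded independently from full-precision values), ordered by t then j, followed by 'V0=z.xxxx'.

No-arbitrage ⇒ martingale measure with p* = (R−d)/(u−d) = 0.6471.
At expiry t=1: V(1,0)=3.6300, V(1,1)=5.2100
Node (0,0) S=52.0000: V=(p*·5.2100+(1−p*)·3.6300)/1.02=4.5611; Δ=(5.2100−3.6300)/(56.1600−47.3200)=0.1787; B=V−Δ·S=-4.7330
Root portfolio cost Δ·52+B reproduces V0=4.5611.

(0,0): Delta=0.1787 Bond=-4.7330
V0=4.5611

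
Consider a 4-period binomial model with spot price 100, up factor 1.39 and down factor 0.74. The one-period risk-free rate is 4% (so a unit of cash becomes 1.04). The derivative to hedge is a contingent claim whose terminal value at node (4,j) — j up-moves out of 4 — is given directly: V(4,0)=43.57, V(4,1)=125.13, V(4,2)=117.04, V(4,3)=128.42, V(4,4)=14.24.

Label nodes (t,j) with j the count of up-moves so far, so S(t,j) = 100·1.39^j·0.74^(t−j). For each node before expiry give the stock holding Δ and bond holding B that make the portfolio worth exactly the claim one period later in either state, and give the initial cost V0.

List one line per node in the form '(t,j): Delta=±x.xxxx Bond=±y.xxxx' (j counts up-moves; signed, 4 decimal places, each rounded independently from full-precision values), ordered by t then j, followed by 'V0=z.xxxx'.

(0,0): Delta=0.0298 Bond=91.8567
(1,0): Delta=0.4238 Bond=66.3683
(1,1): Delta=-0.2150 Bond=129.5541
(2,0): Delta=1.0855 Bond=32.7905
(2,1): Delta=0.0129 Bond=111.2943
(2,2): Delta=-0.3566 Bond=162.0852
(3,0): Delta=3.0965 Bond=-47.3874
(3,1): Delta=-0.1635 Bond=129.1732
(3,2): Delta=0.1225 Bond=100.0811
(3,3): Delta=-0.6541 Bond=248.4707
V0=94.8324

Risk-neutral probability p* = (R−d)/(u−d) = (1.04−0.74)/(1.39−0.74) = 0.4615.
Terminal payoffs: V(4,0)=43.5700, V(4,1)=125.1300, V(4,2)=117.0400, V(4,3)=128.4200, V(4,4)=14.2400
(3,0): S=40.5224. Δ = (V_up−V_dn)/(S_up−S_dn) = (125.1300−43.5700)/(56.3261−29.9866) = 3.0965. V = [p*·125.1300 + (1−p*)·43.5700]/1.04 = 78.0895. B = V − Δ·S = -47.3874.
(3,1): S=76.1164. Δ = (V_up−V_dn)/(S_up−S_dn) = (117.0400−125.1300)/(105.8018−56.3261) = -0.1635. V = [p*·117.0400 + (1−p*)·125.1300]/1.04 = 116.7271. B = V − Δ·S = 129.1732.
(3,2): S=142.9754. Δ = (V_up−V_dn)/(S_up−S_dn) = (128.4200−117.0400)/(198.7358−105.8018) = 0.1225. V = [p*·128.4200 + (1−p*)·117.0400]/1.04 = 117.5888. B = V − Δ·S = 100.0811.
(3,3): S=268.5619. Δ = (V_up−V_dn)/(S_up−S_dn) = (14.2400−128.4200)/(373.3010−198.7358) = -0.6541. V = [p*·14.2400 + (1−p*)·128.4200]/1.04 = 72.8092. B = V − Δ·S = 248.4707.
(2,0): S=54.7600. Δ = (V_up−V_dn)/(S_up−S_dn) = (116.7271−78.0895)/(76.1164−40.5224) = 1.0855. V = [p*·116.7271 + (1−p*)·78.0895]/1.04 = 92.2329. B = V − Δ·S = 32.7905.
(2,1): S=102.8600. Δ = (V_up−V_dn)/(S_up−S_dn) = (117.5888−116.7271)/(142.9754−76.1164) = 0.0129. V = [p*·117.5888 + (1−p*)·116.7271]/1.04 = 112.6200. B = V − Δ·S = 111.2943.
(2,2): S=193.2100. Δ = (V_up−V_dn)/(S_up−S_dn) = (72.8092−117.5888)/(268.5619−142.9754) = -0.3566. V = [p*·72.8092 + (1−p*)·117.5888]/1.04 = 93.1935. B = V − Δ·S = 162.0852.
(1,0): S=74.0000. Δ = (V_up−V_dn)/(S_up−S_dn) = (112.6200−92.2329)/(102.8600−54.7600) = 0.4238. V = [p*·112.6200 + (1−p*)·92.2329]/1.04 = 97.7330. B = V − Δ·S = 66.3683.
(1,1): S=139.0000. Δ = (V_up−V_dn)/(S_up−S_dn) = (93.1935−112.6200)/(193.2100−102.8600) = -0.2150. V = [p*·93.1935 + (1−p*)·112.6200]/1.04 = 99.6672. B = V − Δ·S = 129.5541.
(0,0): S=100.0000. Δ = (V_up−V_dn)/(S_up−S_dn) = (99.6672−97.7330)/(139.0000−74.0000) = 0.0298. V = [p*·99.6672 + (1−p*)·97.7330]/1.04 = 94.8324. B = V − Δ·S = 91.8567.
Check: Δ(0,0)·S0 + B(0,0) = 94.8324 = V0.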